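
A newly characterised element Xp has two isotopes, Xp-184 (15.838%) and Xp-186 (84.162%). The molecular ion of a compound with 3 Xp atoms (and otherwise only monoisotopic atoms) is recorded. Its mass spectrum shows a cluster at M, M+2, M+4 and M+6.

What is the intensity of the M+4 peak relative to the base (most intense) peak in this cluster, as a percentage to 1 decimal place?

Binomial terms of (0.15838 + 0.84162)^3: M 0.0040, M+2 0.0633, M+4 0.3366, M+6 0.5961 → M+6 is the base peak.
P(M+6) = C(3,3) × 0.15838^0 × 0.84162^3 = 1 × 1.0000 × 0.59613983 = 0.596140 (base)
P(M+4) = C(3,2) × 0.15838^1 × 0.84162^2 = 3 × 0.15838 × 0.70832422 = 0.336553
Relative intensity = 0.336553 / 0.596140 × 100 = 56.5

56.5%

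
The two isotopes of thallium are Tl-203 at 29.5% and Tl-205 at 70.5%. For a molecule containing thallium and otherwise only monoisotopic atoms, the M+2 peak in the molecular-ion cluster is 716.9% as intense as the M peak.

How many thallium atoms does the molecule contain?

3

The M+2/M ratio from n Tl atoms is n · q/p = n · 0.705/0.295.
n = 7.169 × 0.295/0.705 = 3.00 ≈ 3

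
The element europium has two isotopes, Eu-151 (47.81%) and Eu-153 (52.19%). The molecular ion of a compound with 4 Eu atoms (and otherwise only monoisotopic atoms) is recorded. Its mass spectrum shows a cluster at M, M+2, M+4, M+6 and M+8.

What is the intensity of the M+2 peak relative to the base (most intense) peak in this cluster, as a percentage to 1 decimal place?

61.1%

Binomial terms of (0.4781 + 0.5219)^4: M 0.0522, M+2 0.2281, M+4 0.3736, M+6 0.2719, M+8 0.0742 → M+4 is the base peak.
P(M+4) = C(4,2) × 0.4781^2 × 0.5219^2 = 6 × 0.22857961 × 0.27237961 = 0.373563 (base)
P(M+2) = C(4,1) × 0.4781^3 × 0.5219^1 = 4 × 0.10928391 × 0.5219 = 0.228141
Relative intensity = 0.228141 / 0.373563 × 100 = 61.1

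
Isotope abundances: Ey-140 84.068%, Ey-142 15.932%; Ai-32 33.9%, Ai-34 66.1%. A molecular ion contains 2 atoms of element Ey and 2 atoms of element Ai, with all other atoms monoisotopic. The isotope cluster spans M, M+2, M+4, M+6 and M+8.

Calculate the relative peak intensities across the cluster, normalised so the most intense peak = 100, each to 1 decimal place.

Element Ey pattern (n=2): 0.70674286 : 0.26787428 : 0.02538286
Element Ai pattern (n=2): 0.114921 : 0.448158 : 0.436921
Convolve the two distributions (both contribute in 2-u steps):
  M: 0.70674286×0.114921 = 0.081220
  M+2: 0.70674286×0.448158 + 0.26787428×0.114921 = 0.347517
  M+4: 0.70674286×0.436921 + 0.26787428×0.448158 + 0.02538286×0.114921 = 0.431758
  M+6: 0.26787428×0.436921 + 0.02538286×0.448158 = 0.128415
  M+8: 0.02538286×0.436921 = 0.011090
Scale to base peak (0.431758) = 100: 18.8 : 80.5 : 100.0 : 29.7 : 2.6

18.8 : 80.5 : 100.0 : 29.7 : 2.6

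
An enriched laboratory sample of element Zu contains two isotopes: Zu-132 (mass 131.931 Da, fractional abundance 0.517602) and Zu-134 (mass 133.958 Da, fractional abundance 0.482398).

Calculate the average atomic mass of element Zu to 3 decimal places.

132.909 Da

Ar = Σ fᵢ·mᵢ = 0.517602 × 131.931 + 0.482398 × 133.958
= 68.2877 + 64.6211 = 132.9088 Da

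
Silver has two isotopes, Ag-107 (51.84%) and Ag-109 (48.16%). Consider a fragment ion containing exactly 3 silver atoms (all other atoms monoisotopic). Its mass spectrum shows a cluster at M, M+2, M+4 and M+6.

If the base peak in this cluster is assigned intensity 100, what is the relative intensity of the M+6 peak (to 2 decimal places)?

Binomial terms of (0.5184 + 0.4816)^3: M 0.1393, M+2 0.3883, M+4 0.3607, M+6 0.1117 → M+2 is the base peak.
P(M+2) = C(3,1) × 0.5184^2 × 0.4816^1 = 3 × 0.26873856 × 0.4816 = 0.388273 (base)
P(M+6) = C(3,3) × 0.5184^0 × 0.4816^3 = 1 × 1.0000 × 0.11170161 = 0.111702
Relative intensity = 0.111702 / 0.388273 × 100 = 28.77

28.77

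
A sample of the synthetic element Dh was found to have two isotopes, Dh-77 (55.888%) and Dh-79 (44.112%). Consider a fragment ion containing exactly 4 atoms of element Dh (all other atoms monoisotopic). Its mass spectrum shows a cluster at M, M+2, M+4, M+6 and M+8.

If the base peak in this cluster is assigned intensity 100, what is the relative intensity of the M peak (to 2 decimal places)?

26.75

(0.55888 + 0.44112)^4 gives M 0.0976, M+2 0.3080, M+4 0.3647, M+6 0.1919, M+8 0.0379; the largest is M+4.
P(M+4) = C(4,2) × 0.55888^2 × 0.44112^2 = 6 × 0.31234685 × 0.19458685 = 0.364672 (base)
P(M) = C(4,0) × 0.55888^4 × 0.44112^0 = 1 × 0.09756056 × 1.0000 = 0.097561
Relative intensity = 0.097561 / 0.364672 × 100 = 26.75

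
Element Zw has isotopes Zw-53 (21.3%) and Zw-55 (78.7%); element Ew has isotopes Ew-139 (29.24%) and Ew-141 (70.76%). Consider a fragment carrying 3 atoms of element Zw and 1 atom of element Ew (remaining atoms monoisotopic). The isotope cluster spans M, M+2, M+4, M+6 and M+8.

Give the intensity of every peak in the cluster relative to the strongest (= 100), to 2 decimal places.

Element Zw pattern (n=3): 0.0096636 : 0.10711621 : 0.39577679 : 0.4874434
Element Ew pattern (n=1): 0.2924 : 0.7076
Convolve the two distributions (both contribute in 2-u steps):
  M: 0.0096636×0.2924 = 0.002826
  M+2: 0.0096636×0.7076 + 0.10711621×0.2924 = 0.038159
  M+4: 0.10711621×0.7076 + 0.39577679×0.2924 = 0.191521
  M+6: 0.39577679×0.7076 + 0.4874434×0.2924 = 0.422580
  M+8: 0.4874434×0.7076 = 0.344915
Scale to base peak (0.422580) = 100: 0.67 : 9.03 : 45.32 : 100.00 : 81.62

0.67 : 9.03 : 45.32 : 100.00 : 81.62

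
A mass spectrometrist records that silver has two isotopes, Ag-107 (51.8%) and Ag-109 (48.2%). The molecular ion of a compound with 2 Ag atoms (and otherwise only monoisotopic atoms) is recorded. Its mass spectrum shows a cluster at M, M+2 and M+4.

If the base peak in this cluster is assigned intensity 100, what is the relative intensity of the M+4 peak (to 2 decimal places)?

Binomial terms of (0.518 + 0.482)^2: M 0.2683, M+2 0.4994, M+4 0.2323 → M+2 is the base peak.
P(M+2) = C(2,1) × 0.518^1 × 0.482^1 = 2 × 0.5180 × 0.4820 = 0.499352 (base)
P(M+4) = C(2,2) × 0.518^0 × 0.482^2 = 1 × 1.0000 × 0.232324 = 0.232324
Relative intensity = 0.232324 / 0.499352 × 100 = 46.53

46.53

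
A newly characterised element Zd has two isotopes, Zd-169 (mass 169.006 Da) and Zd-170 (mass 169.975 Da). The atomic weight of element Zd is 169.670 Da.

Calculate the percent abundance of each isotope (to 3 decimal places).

Zd-169: 31.476%, Zd-170: 68.524%

With x = fraction of Zd-169 (so Zd-170 is 1 − x):
169.006·x + 169.975·(1 − x) = 169.670
(169.006 − 169.975)·x = 169.670 − 169.975
x = -0.305 / -0.969 = 0.31476 → 31.476% Zd-169, 68.524% Zd-170.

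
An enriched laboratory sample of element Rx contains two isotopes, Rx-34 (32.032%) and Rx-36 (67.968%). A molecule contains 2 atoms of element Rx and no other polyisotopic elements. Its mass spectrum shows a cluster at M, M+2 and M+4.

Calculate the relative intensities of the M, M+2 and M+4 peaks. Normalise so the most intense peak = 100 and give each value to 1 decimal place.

Each Rx atom is independently Rx-34 (p = 0.32032) or Rx-36 (q = 0.67968); the cluster is the binomial expansion (p + q)^2.
P(M) = 0.32032^2 = 0.102605
P(M+2) = 2 × 0.32032^1 × 0.67968^1 = 0.435430
P(M+4) = 0.67968^2 = 0.461965
The M+4 peak is largest (0.461965); scaling to 100 gives 22.2 : 94.3 : 100.0.

22.2 : 94.3 : 100.0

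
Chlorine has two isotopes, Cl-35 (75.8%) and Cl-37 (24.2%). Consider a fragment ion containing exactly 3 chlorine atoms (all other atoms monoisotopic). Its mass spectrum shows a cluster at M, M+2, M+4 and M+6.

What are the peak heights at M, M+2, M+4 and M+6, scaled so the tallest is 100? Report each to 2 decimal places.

100.00 : 95.78 : 30.58 : 3.25

Expanding (0.758 + 0.242)^3:
P(M) = 0.758^3 = 0.435520
P(M+2) = 3 × 0.758^2 × 0.242^1 = 0.417133
P(M+4) = 3 × 0.758^1 × 0.242^2 = 0.133175
P(M+6) = 0.242^3 = 0.014172
The M peak is largest (0.435520); scaling to 100 gives 100.00 : 95.78 : 30.58 : 3.25.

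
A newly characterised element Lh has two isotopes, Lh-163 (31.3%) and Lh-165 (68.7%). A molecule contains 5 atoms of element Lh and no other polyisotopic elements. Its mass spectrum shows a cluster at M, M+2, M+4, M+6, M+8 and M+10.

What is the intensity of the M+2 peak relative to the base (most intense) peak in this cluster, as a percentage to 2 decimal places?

Term probabilities: M 0.0030, M+2 0.0330, M+4 0.1447, M+6 0.3177, M+8 0.3486, M+10 0.1530. Base peak = M+8.
P(M+8) = C(5,4) × 0.313^1 × 0.687^4 = 5 × 0.3130 × 0.22275474 = 0.348611 (base)
P(M+2) = C(5,1) × 0.313^4 × 0.687^1 = 5 × 0.00959792 × 0.6870 = 0.032969
Relative intensity = 0.032969 / 0.348611 × 100 = 9.46

9.46%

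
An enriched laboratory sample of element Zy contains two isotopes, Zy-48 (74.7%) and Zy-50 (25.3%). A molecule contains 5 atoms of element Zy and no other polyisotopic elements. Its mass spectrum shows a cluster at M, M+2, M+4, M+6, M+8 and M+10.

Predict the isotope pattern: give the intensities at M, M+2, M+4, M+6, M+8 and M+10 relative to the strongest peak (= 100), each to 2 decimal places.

Each Zy atom is independently Zy-48 (p = 0.747) or Zy-50 (q = 0.253); the cluster is the binomial expansion (p + q)^5.
P(M) = 0.747^5 = 0.232596
P(M+2) = 5 × 0.747^4 × 0.253^1 = 0.393888
P(M+4) = 10 × 0.747^3 × 0.253^2 = 0.266810
P(M+6) = 10 × 0.747^2 × 0.253^3 = 0.090366
P(M+8) = 5 × 0.747^1 × 0.253^4 = 0.015303
P(M+10) = 0.253^5 = 0.001037
The M+2 peak is largest (0.393888); scaling to 100 gives 59.05 : 100.00 : 67.74 : 22.94 : 3.89 : 0.26.

59.05 : 100.00 : 67.74 : 22.94 : 3.89 : 0.26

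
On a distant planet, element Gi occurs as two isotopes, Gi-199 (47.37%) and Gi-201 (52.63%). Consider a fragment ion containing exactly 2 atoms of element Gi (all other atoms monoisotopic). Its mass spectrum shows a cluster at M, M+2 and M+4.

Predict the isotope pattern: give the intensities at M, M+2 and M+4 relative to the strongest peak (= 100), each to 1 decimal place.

45.0 : 100.0 : 55.6

Expanding (0.4737 + 0.5263)^2:
P(M) = 0.4737^2 = 0.224392
P(M+2) = 2 × 0.4737^1 × 0.5263^1 = 0.498617
P(M+4) = 0.5263^2 = 0.276992
The M+2 peak is largest (0.498617); scaling to 100 gives 45.0 : 100.0 : 55.6.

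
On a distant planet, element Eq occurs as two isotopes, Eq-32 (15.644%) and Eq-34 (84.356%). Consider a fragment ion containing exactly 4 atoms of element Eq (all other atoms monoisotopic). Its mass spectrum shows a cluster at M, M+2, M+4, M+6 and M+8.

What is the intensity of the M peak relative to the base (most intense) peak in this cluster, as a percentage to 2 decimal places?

Binomial terms of (0.15644 + 0.84356)^4: M 0.0006, M+2 0.0129, M+4 0.1045, M+6 0.3756, M+8 0.5064 → M+8 is the base peak.
P(M+8) = C(4,4) × 0.15644^0 × 0.84356^4 = 1 × 1.0000 × 0.50636527 = 0.506365 (base)
P(M) = C(4,0) × 0.15644^4 × 0.84356^0 = 1 × 0.00059895 × 1.0000 = 0.000599
Relative intensity = 0.000599 / 0.506365 × 100 = 0.12

0.12%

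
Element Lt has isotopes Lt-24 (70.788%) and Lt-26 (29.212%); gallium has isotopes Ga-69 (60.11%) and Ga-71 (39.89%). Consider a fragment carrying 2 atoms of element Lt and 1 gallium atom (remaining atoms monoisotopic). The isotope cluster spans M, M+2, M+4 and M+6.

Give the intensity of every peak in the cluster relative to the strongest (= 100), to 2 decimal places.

67.16 : 100.00 : 48.22 : 7.59

Element Lt pattern (n=2): 0.50109409 : 0.41357181 : 0.08533409
Gallium pattern (n=1): 0.6011 : 0.3989
Convolve the two distributions (both contribute in 2-u steps):
  M: 0.50109409×0.6011 = 0.301208
  M+2: 0.50109409×0.3989 + 0.41357181×0.6011 = 0.448484
  M+4: 0.41357181×0.3989 + 0.08533409×0.6011 = 0.216268
  M+6: 0.08533409×0.3989 = 0.034040
Scale to base peak (0.448484) = 100: 67.16 : 100.00 : 48.22 : 7.59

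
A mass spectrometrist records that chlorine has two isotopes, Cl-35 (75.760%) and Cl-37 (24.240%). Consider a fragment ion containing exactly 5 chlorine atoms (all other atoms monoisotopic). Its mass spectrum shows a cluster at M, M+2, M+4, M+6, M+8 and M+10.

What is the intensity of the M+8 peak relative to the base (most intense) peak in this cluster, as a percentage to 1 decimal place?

3.3%

Term probabilities: M 0.2496, M+2 0.3993, M+4 0.2555, M+6 0.0817, M+8 0.0131, M+10 0.0008. Base peak = M+2.
P(M+2) = C(5,1) × 0.75760^4 × 0.24240^1 = 5 × 0.32942751 × 0.2424 = 0.399266 (base)
P(M+8) = C(5,4) × 0.75760^1 × 0.24240^4 = 5 × 0.7576 × 0.00345247 = 0.013078
Relative intensity = 0.013078 / 0.399266 × 100 = 3.3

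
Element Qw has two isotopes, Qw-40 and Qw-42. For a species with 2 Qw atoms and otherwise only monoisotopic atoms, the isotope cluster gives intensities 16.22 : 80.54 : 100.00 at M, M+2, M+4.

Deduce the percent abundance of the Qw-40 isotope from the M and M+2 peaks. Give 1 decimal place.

If p is the fraction of Qw that is Qw-40, then I(M+2)/I(M) = [C(2,1)·p^1·(1−p)] / p^2 = 2·(1−p)/p = 80.54/16.22 = 4.9655
(1−p)/p = 4.9655/2 = 2.4827  ⇒  p = 1/(1 + 2.4827) = 0.2871
Qw-40: 28.7%, Qw-42: 71.3%.

28.7%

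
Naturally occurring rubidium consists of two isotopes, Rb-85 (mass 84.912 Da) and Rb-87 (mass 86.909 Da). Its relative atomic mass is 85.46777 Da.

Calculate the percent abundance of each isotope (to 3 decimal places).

Rb-85: 72.170%, Rb-87: 27.830%

Writing the weighted mean with unknown fraction x of Rb-85:
84.912·x + 86.909·(1 − x) = 85.46777
(84.912 − 86.909)·x = 85.46777 − 86.909
x = -1.44123 / -1.997 = 0.72170 → 72.170% Rb-85, 27.830% Rb-87.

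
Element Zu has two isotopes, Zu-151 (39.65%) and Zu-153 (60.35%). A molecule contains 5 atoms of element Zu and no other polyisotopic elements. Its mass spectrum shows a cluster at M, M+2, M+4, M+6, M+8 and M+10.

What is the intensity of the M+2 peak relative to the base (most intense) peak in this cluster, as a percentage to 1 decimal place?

21.6%

Binomial terms of (0.3965 + 0.6035)^5: M 0.0098, M+2 0.0746, M+4 0.2270, M+6 0.3456, M+8 0.2630, M+10 0.0801 → M+6 is the base peak.
P(M+6) = C(5,3) × 0.3965^2 × 0.6035^3 = 10 × 0.15721225 × 0.21980209 = 0.345556 (base)
P(M+2) = C(5,1) × 0.3965^4 × 0.6035^1 = 5 × 0.02471569 × 0.6035 = 0.074580
Relative intensity = 0.074580 / 0.345556 × 100 = 21.6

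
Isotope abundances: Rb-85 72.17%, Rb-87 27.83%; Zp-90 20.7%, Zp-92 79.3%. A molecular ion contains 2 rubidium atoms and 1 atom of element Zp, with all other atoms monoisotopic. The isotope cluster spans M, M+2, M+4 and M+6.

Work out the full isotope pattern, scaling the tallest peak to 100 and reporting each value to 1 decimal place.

Rubidium pattern (n=2): 0.52085089 : 0.40169822 : 0.07745089
Element Zp pattern (n=1): 0.2070 : 0.7930
Convolve the two distributions (both contribute in 2-u steps):
  M: 0.52085089×0.2070 = 0.107816
  M+2: 0.52085089×0.7930 + 0.40169822×0.2070 = 0.496186
  M+4: 0.40169822×0.7930 + 0.07745089×0.2070 = 0.334579
  M+6: 0.07745089×0.7930 = 0.061419
Scale to base peak (0.496186) = 100: 21.7 : 100.0 : 67.4 : 12.4

21.7 : 100.0 : 67.4 : 12.4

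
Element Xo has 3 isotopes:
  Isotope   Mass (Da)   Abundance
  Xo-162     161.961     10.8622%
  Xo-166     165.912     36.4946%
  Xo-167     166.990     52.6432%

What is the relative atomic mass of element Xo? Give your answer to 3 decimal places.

The abundance-weighted mean is 0.108622 × 161.961 + 0.364946 × 165.912 + 0.526432 × 166.990
= 17.5925 + 60.5489 + 87.9089 = 166.0503 Da

166.050 Da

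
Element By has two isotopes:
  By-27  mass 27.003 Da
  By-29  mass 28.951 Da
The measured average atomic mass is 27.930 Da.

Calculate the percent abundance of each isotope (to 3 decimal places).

By-27: 52.413%, By-29: 47.587%

Let x be the fractional abundance of By-27; then By-29 has abundance 1 − x.
27.003·x + 28.951·(1 − x) = 27.930
(27.003 − 28.951)·x = 27.930 − 28.951
x = -1.021 / -1.948 = 0.52413 → 52.413% By-27, 47.587% By-29.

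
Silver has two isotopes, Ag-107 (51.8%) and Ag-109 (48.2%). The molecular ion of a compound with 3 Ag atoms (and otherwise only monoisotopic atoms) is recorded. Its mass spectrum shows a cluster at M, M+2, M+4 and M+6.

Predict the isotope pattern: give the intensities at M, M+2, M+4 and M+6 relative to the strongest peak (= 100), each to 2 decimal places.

Each Ag atom is independently Ag-107 (p = 0.518) or Ag-109 (q = 0.482); the cluster is the binomial expansion (p + q)^3.
P(M) = 0.518^3 = 0.138992
P(M+2) = 3 × 0.518^2 × 0.482^1 = 0.387997
P(M+4) = 3 × 0.518^1 × 0.482^2 = 0.361031
P(M+6) = 0.482^3 = 0.111980
The M+2 peak is largest (0.387997); scaling to 100 gives 35.82 : 100.00 : 93.05 : 28.86.

35.82 : 100.00 : 93.05 : 28.86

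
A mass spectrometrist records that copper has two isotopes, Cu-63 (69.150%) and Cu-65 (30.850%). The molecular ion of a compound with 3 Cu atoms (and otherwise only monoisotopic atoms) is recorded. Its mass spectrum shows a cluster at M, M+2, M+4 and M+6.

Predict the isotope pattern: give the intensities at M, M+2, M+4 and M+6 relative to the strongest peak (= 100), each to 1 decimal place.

74.7 : 100.0 : 44.6 : 6.6

Each Cu atom is independently Cu-63 (p = 0.69150) or Cu-65 (q = 0.30850); the cluster is the binomial expansion (p + q)^3.
P(M) = 0.69150^3 = 0.330656
P(M+2) = 3 × 0.69150^2 × 0.30850^1 = 0.442548
P(M+4) = 3 × 0.69150^1 × 0.30850^2 = 0.197435
P(M+6) = 0.30850^3 = 0.029361
The M+2 peak is largest (0.442548); scaling to 100 gives 74.7 : 100.0 : 44.6 : 6.6.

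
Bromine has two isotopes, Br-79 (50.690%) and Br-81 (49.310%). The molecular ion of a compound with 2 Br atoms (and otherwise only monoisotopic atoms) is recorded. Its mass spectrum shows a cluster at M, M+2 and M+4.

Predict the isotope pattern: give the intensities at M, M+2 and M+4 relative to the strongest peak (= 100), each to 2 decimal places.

Each Br atom is independently Br-79 (p = 0.50690) or Br-81 (q = 0.49310); the cluster is the binomial expansion (p + q)^2.
P(M) = 0.50690^2 = 0.256948
P(M+2) = 2 × 0.50690^1 × 0.49310^1 = 0.499905
P(M+4) = 0.49310^2 = 0.243148
The M+2 peak is largest (0.499905); scaling to 100 gives 51.40 : 100.00 : 48.64.

51.40 : 100.00 : 48.64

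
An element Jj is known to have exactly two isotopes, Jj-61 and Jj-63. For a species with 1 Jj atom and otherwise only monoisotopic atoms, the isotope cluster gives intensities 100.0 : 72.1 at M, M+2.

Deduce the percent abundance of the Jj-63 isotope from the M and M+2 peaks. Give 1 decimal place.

Write p for the Jj-61 fraction. I(M+2)/I(M) = [C(1,1)·p^0·(1−p)] / p^1 = 1·(1−p)/p = 72.1/100.0 = 0.7210
(1−p)/p = 0.7210/1 = 0.7210  ⇒  p = 1/(1 + 0.7210) = 0.5811
Jj-61: 58.1%, Jj-63: 41.9%.

41.9%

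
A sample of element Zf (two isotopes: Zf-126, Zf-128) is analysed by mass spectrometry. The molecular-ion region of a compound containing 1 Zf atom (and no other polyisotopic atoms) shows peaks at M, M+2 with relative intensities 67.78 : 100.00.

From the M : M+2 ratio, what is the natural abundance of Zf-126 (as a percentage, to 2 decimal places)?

40.40%

Let p = fractional abundance of Zf-126. I(M+2)/I(M) = [C(1,1)·p^0·(1−p)] / p^1 = 1·(1−p)/p = 100.00/67.78 = 1.4754
(1−p)/p = 1.4754/1 = 1.4754  ⇒  p = 1/(1 + 1.4754) = 0.4040
Zf-126: 40.40%, Zf-128: 59.60%.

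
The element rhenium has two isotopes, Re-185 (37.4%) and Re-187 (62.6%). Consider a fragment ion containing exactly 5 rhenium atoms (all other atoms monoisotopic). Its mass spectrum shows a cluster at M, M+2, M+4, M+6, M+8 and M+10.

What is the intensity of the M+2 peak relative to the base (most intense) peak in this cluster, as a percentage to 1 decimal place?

Binomial terms of (0.374 + 0.626)^5: M 0.0073, M+2 0.0612, M+4 0.2050, M+6 0.3431, M+8 0.2872, M+10 0.0961 → M+6 is the base peak.
P(M+6) = C(5,3) × 0.374^2 × 0.626^3 = 10 × 0.139876 × 0.24531438 = 0.343136 (base)
P(M+2) = C(5,1) × 0.374^4 × 0.626^1 = 5 × 0.0195653 × 0.6260 = 0.061239
Relative intensity = 0.061239 / 0.343136 × 100 = 17.8

17.8%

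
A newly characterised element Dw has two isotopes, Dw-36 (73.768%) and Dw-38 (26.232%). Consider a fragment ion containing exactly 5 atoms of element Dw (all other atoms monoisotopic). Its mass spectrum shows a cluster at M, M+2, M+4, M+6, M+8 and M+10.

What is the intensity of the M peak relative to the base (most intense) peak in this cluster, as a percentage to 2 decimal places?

56.24%

Binomial terms of (0.73768 + 0.26232)^5: M 0.2184, M+2 0.3884, M+4 0.2762, M+6 0.0982, M+8 0.0175, M+10 0.0012 → M+2 is the base peak.
P(M+2) = C(5,1) × 0.73768^4 × 0.26232^1 = 5 × 0.29612293 × 0.26232 = 0.388395 (base)
P(M) = C(5,0) × 0.73768^5 × 0.26232^0 = 1 × 0.21844396 × 1.0000 = 0.218444
Relative intensity = 0.218444 / 0.388395 × 100 = 56.24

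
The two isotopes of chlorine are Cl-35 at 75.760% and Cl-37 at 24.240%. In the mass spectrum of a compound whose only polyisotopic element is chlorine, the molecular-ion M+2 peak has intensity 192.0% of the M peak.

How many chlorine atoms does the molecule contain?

6

The M+2/M ratio from n Cl atoms is n · q/p = n · 0.24240/0.75760.
n = 1.920 × 0.75760/0.24240 = 6.00 ≈ 6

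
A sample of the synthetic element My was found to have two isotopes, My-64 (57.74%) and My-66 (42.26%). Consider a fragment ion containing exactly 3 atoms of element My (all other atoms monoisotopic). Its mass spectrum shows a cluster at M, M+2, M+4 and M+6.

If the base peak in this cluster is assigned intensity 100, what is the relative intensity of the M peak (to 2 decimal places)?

Binomial terms of (0.5774 + 0.4226)^3: M 0.1925, M+2 0.4227, M+4 0.3094, M+6 0.0755 → M+2 is the base peak.
P(M+2) = C(3,1) × 0.5774^2 × 0.4226^1 = 3 × 0.33339076 × 0.4226 = 0.422673 (base)
P(M) = C(3,0) × 0.5774^3 × 0.4226^0 = 1 × 0.19249982 × 1.0000 = 0.192500
Relative intensity = 0.192500 / 0.422673 × 100 = 45.54

45.54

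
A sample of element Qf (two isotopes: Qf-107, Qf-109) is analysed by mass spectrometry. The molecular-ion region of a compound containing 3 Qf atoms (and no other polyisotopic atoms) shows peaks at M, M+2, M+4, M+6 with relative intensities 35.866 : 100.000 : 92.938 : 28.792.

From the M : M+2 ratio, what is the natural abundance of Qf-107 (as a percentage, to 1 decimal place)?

51.8%

Write p for the Qf-107 fraction. I(M+2)/I(M) = [C(3,1)·p^2·(1−p)] / p^3 = 3·(1−p)/p = 100.000/35.866 = 2.7882
(1−p)/p = 2.7882/3 = 0.9294  ⇒  p = 1/(1 + 0.9294) = 0.5183
Qf-107: 51.8%, Qf-109: 48.2%.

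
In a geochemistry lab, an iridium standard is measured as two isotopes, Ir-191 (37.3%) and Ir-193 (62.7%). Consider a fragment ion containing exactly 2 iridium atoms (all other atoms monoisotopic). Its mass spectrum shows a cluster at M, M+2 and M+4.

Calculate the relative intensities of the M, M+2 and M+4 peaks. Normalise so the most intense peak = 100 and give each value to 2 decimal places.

29.74 : 100.00 : 84.05

Each Ir atom is independently Ir-191 (p = 0.373) or Ir-193 (q = 0.627); the cluster is the binomial expansion (p + q)^2.
P(M) = 0.373^2 = 0.139129
P(M+2) = 2 × 0.373^1 × 0.627^1 = 0.467742
P(M+4) = 0.627^2 = 0.393129
The M+2 peak is largest (0.467742); scaling to 100 gives 29.74 : 100.00 : 84.05.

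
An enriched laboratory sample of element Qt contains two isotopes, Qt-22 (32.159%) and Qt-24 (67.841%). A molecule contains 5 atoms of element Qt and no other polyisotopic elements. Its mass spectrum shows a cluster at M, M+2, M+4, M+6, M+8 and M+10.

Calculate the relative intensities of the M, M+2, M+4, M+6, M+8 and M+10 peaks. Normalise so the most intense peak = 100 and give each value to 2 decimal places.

1.01 : 10.65 : 44.94 : 94.81 : 100.00 : 42.19

Each Qt atom is independently Qt-22 (p = 0.32159) or Qt-24 (q = 0.67841); the cluster is the binomial expansion (p + q)^5.
P(M) = 0.32159^5 = 0.003440
P(M+2) = 5 × 0.32159^4 × 0.67841^1 = 0.036280
P(M+4) = 10 × 0.32159^3 × 0.67841^2 = 0.153071
P(M+6) = 10 × 0.32159^2 × 0.67841^3 = 0.322910
P(M+8) = 5 × 0.32159^1 × 0.67841^4 = 0.340598
P(M+10) = 0.67841^5 = 0.143701
The M+8 peak is largest (0.340598); scaling to 100 gives 1.01 : 10.65 : 44.94 : 94.81 : 100.00 : 42.19.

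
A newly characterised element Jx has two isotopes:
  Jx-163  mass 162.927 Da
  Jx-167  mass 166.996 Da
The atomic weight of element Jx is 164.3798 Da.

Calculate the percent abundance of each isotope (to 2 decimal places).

Let x be the fractional abundance of Jx-163; then Jx-167 has abundance 1 − x.
162.927·x + 166.996·(1 − x) = 164.3798
(162.927 − 166.996)·x = 164.3798 − 166.996
x = -2.6162 / -4.069 = 0.64296 → 64.30% Jx-163, 35.70% Jx-167.

Jx-163: 64.30%, Jx-167: 35.70%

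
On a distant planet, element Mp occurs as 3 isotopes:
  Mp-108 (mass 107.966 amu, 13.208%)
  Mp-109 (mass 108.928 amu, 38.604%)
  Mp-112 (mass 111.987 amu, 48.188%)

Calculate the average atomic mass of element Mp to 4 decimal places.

Ar = Σ fᵢ·mᵢ = 0.13208 × 107.966 + 0.38604 × 108.928 + 0.48188 × 111.987
= 14.26015 + 42.05057 + 53.96430 = 110.27502 amu

110.2750 amu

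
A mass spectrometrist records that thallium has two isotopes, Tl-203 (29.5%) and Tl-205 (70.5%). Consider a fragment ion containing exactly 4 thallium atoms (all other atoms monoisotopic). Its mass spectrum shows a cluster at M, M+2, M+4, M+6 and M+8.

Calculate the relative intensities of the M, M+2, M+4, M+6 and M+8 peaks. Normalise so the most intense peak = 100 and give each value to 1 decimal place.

1.8 : 17.5 : 62.8 : 100.0 : 59.7

Each Tl atom is independently Tl-203 (p = 0.295) or Tl-205 (q = 0.705); the cluster is the binomial expansion (p + q)^4.
P(M) = 0.295^4 = 0.007573
P(M+2) = 4 × 0.295^3 × 0.705^1 = 0.072396
P(M+4) = 6 × 0.295^2 × 0.705^2 = 0.259522
P(M+6) = 4 × 0.295^1 × 0.705^3 = 0.413475
P(M+8) = 0.705^4 = 0.247034
The M+6 peak is largest (0.413475); scaling to 100 gives 1.8 : 17.5 : 62.8 : 100.0 : 59.7.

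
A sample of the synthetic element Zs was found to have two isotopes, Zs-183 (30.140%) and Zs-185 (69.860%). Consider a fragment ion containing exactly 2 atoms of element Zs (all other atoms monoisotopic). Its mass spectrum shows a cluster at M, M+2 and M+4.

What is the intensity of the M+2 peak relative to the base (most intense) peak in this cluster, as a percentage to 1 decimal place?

86.3%

(0.30140 + 0.69860)^2 gives M 0.0908, M+2 0.4211, M+4 0.4880; the largest is M+4.
P(M+4) = C(2,2) × 0.30140^0 × 0.69860^2 = 1 × 1.0000 × 0.48804196 = 0.488042 (base)
P(M+2) = C(2,1) × 0.30140^1 × 0.69860^1 = 2 × 0.3014 × 0.6986 = 0.421116
Relative intensity = 0.421116 / 0.488042 × 100 = 86.3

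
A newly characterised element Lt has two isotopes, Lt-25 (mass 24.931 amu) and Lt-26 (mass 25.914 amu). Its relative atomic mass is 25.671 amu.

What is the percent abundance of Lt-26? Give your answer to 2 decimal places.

75.28%

Let x be the fractional abundance of Lt-25; then Lt-26 has abundance 1 − x.
24.931·x + 25.914·(1 − x) = 25.671
(24.931 − 25.914)·x = 25.671 − 25.914
x = -0.243 / -0.983 = 0.24720 → 24.72% Lt-25, 75.28% Lt-26.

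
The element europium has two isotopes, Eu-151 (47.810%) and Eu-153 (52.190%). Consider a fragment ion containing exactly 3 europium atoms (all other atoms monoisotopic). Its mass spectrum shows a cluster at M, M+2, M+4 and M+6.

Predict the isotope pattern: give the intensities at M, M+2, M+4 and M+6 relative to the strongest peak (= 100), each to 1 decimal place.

The 3 Eu atoms are independent, so intensities follow the terms of (0.47810 + 0.52190)^3.
P(M) = 0.47810^3 = 0.109284
P(M+2) = 3 × 0.47810^2 × 0.52190^1 = 0.357887
P(M+4) = 3 × 0.47810^1 × 0.52190^2 = 0.390674
P(M+6) = 0.52190^3 = 0.142155
The M+4 peak is largest (0.390674); scaling to 100 gives 28.0 : 91.6 : 100.0 : 36.4.

28.0 : 91.6 : 100.0 : 36.4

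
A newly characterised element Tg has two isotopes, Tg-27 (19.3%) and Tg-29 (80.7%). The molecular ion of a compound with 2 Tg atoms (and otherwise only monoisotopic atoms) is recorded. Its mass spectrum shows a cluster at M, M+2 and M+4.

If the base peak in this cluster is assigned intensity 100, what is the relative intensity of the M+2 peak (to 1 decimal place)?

(0.193 + 0.807)^2 gives M 0.0372, M+2 0.3115, M+4 0.6512; the largest is M+4.
P(M+4) = C(2,2) × 0.193^0 × 0.807^2 = 1 × 1.0000 × 0.651249 = 0.651249 (base)
P(M+2) = C(2,1) × 0.193^1 × 0.807^1 = 2 × 0.1930 × 0.8070 = 0.311502
Relative intensity = 0.311502 / 0.651249 × 100 = 47.8

47.8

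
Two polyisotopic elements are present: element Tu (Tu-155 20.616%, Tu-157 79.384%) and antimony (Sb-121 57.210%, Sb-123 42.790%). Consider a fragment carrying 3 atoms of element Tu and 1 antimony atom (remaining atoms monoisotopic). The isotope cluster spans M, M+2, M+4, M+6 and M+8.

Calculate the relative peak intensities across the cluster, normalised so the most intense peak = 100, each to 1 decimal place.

1.1 : 13.6 : 58.8 : 100.0 : 47.3

Element Tu pattern (n=3): 0.0087622 : 0.10121923 : 0.38975493 : 0.50026364
Antimony pattern (n=1): 0.5721 : 0.4279
Convolve the two distributions (both contribute in 2-u steps):
  M: 0.0087622×0.5721 = 0.005013
  M+2: 0.0087622×0.4279 + 0.10121923×0.5721 = 0.061657
  M+4: 0.10121923×0.4279 + 0.38975493×0.5721 = 0.266291
  M+6: 0.38975493×0.4279 + 0.50026364×0.5721 = 0.452977
  M+8: 0.50026364×0.4279 = 0.214063
Scale to base peak (0.452977) = 100: 1.1 : 13.6 : 58.8 : 100.0 : 47.3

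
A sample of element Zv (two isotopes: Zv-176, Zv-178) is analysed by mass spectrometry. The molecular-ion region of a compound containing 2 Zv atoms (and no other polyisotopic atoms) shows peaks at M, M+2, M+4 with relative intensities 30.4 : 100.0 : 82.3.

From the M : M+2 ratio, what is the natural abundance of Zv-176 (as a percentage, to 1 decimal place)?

37.8%

Let p = fractional abundance of Zv-176. I(M+2)/I(M) = [C(2,1)·p^1·(1−p)] / p^2 = 2·(1−p)/p = 100.0/30.4 = 3.2895
(1−p)/p = 3.2895/2 = 1.6447  ⇒  p = 1/(1 + 1.6447) = 0.3781
Zv-176: 37.8%, Zv-178: 62.2%.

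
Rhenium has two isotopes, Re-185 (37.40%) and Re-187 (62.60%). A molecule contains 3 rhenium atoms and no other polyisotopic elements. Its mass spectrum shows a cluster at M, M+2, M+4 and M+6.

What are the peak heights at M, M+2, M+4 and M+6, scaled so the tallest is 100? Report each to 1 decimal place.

Expanding (0.3740 + 0.6260)^3:
P(M) = 0.3740^3 = 0.052314
P(M+2) = 3 × 0.3740^2 × 0.6260^1 = 0.262687
P(M+4) = 3 × 0.3740^1 × 0.6260^2 = 0.439685
P(M+6) = 0.6260^3 = 0.245314
The M+4 peak is largest (0.439685); scaling to 100 gives 11.9 : 59.7 : 100.0 : 55.8.

11.9 : 59.7 : 100.0 : 55.8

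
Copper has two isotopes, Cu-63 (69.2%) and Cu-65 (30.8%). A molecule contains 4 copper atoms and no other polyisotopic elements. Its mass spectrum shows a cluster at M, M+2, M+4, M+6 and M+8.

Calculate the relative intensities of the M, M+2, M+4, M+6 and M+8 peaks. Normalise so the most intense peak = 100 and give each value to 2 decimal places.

Each Cu atom is independently Cu-63 (p = 0.692) or Cu-65 (q = 0.308); the cluster is the binomial expansion (p + q)^4.
P(M) = 0.692^4 = 0.229311
P(M+2) = 4 × 0.692^3 × 0.308^1 = 0.408253
P(M+4) = 6 × 0.692^2 × 0.308^2 = 0.272562
P(M+6) = 4 × 0.692^1 × 0.308^3 = 0.080876
P(M+8) = 0.308^4 = 0.008999
The M+2 peak is largest (0.408253); scaling to 100 gives 56.17 : 100.00 : 66.76 : 19.81 : 2.20.

56.17 : 100.00 : 66.76 : 19.81 : 2.20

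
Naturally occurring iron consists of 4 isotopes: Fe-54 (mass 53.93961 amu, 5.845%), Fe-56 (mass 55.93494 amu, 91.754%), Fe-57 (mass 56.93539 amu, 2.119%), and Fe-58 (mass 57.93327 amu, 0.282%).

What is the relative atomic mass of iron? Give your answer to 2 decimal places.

55.85 amu

Weight each isotope mass by its fractional abundance: 0.05845 × 53.93961 + 0.91754 × 55.93494 + 0.02119 × 56.93539 + 0.00282 × 57.93327
= 3.152770 + 51.322545 + 1.206461 + 0.163372 = 55.845148 amu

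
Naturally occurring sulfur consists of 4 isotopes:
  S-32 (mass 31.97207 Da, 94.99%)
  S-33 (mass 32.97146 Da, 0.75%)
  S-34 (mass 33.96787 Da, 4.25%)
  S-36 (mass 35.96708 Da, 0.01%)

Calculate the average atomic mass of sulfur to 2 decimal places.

32.06 Da

Weight each isotope mass by its fractional abundance: 0.9499 × 31.97207 + 0.0075 × 32.97146 + 0.0425 × 33.96787 + 0.0001 × 35.96708
= 30.370269 + 0.247286 + 1.443634 + 0.003597 = 32.064786 Da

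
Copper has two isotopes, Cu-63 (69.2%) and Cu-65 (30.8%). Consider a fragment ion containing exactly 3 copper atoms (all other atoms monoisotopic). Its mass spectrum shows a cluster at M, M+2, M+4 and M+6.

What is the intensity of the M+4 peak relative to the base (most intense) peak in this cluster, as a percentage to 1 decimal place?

44.5%

Term probabilities: M 0.3314, M+2 0.4425, M+4 0.1969, M+6 0.0292. Base peak = M+2.
P(M+2) = C(3,1) × 0.692^2 × 0.308^1 = 3 × 0.478864 × 0.3080 = 0.442470 (base)
P(M+4) = C(3,2) × 0.692^1 × 0.308^2 = 3 × 0.6920 × 0.094864 = 0.196938
Relative intensity = 0.196938 / 0.442470 × 100 = 44.5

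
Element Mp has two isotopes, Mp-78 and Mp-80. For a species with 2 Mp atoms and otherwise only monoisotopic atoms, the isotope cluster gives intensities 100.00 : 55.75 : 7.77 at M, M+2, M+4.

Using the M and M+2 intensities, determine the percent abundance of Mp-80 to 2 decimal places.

21.80%

Write p for the Mp-78 fraction. I(M+2)/I(M) = [C(2,1)·p^1·(1−p)] / p^2 = 2·(1−p)/p = 55.75/100.00 = 0.5575
(1−p)/p = 0.5575/2 = 0.2787  ⇒  p = 1/(1 + 0.2787) = 0.7820
Mp-78: 78.20%, Mp-80: 21.80%.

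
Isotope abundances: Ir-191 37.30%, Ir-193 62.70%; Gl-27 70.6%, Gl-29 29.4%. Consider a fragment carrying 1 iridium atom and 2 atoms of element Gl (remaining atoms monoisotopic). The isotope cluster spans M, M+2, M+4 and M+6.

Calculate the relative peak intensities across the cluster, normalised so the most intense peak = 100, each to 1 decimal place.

39.8 : 100.0 : 62.6 : 11.6

Iridium pattern (n=1): 0.3730 : 0.6270
Element Gl pattern (n=2): 0.498436 : 0.415128 : 0.086436
Convolve the two distributions (both contribute in 2-u steps):
  M: 0.3730×0.498436 = 0.185917
  M+2: 0.3730×0.415128 + 0.6270×0.498436 = 0.467362
  M+4: 0.3730×0.086436 + 0.6270×0.415128 = 0.292526
  M+6: 0.6270×0.086436 = 0.054195
Scale to base peak (0.467362) = 100: 39.8 : 100.0 : 62.6 : 11.6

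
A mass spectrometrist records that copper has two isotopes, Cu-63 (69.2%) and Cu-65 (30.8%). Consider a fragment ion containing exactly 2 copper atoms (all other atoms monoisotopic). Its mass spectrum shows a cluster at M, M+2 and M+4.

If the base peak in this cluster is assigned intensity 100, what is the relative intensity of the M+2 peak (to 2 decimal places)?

89.02

Term probabilities: M 0.4789, M+2 0.4263, M+4 0.0949. Base peak = M.
P(M) = C(2,0) × 0.692^2 × 0.308^0 = 1 × 0.478864 × 1.0000 = 0.478864 (base)
P(M+2) = C(2,1) × 0.692^1 × 0.308^1 = 2 × 0.6920 × 0.3080 = 0.426272
Relative intensity = 0.426272 / 0.478864 × 100 = 89.02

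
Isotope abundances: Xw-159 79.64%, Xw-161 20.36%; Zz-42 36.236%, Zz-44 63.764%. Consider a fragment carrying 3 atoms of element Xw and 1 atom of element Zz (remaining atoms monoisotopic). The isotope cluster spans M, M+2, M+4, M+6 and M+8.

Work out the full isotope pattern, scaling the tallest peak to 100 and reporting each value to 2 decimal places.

Element Xw pattern (n=3): 0.50511906 : 0.38740171 : 0.09903941 : 0.00843982
Element Zz pattern (n=1): 0.36236 : 0.63764
Convolve the two distributions (both contribute in 2-u steps):
  M: 0.50511906×0.36236 = 0.183035
  M+2: 0.50511906×0.63764 + 0.38740171×0.36236 = 0.462463
  M+4: 0.38740171×0.63764 + 0.09903941×0.36236 = 0.282911
  M+6: 0.09903941×0.63764 + 0.00843982×0.36236 = 0.066210
  M+8: 0.00843982×0.63764 = 0.005382
Scale to base peak (0.462463) = 100: 39.58 : 100.00 : 61.17 : 14.32 : 1.16

39.58 : 100.00 : 61.17 : 14.32 : 1.16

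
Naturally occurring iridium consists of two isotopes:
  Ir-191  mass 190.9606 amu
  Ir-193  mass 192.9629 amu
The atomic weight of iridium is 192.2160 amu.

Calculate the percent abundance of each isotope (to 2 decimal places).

Ir-191: 37.30%, Ir-193: 62.70%

Writing the weighted mean with unknown fraction x of Ir-191:
190.9606·x + 192.9629·(1 − x) = 192.2160
(190.9606 − 192.9629)·x = 192.2160 − 192.9629
x = -0.7469 / -2.0023 = 0.37302 → 37.30% Ir-191, 62.70% Ir-193.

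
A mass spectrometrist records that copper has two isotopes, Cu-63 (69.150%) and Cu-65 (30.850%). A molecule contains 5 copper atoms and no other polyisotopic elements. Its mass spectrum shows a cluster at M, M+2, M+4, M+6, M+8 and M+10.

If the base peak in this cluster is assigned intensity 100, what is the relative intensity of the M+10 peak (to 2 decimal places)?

Term probabilities: M 0.1581, M+2 0.3527, M+4 0.3147, M+6 0.1404, M+8 0.0313, M+10 0.0028. Base peak = M+2.
P(M+2) = C(5,1) × 0.69150^4 × 0.30850^1 = 5 × 0.2286487 × 0.3085 = 0.352691 (base)
P(M+10) = C(5,5) × 0.69150^0 × 0.30850^5 = 1 × 1.0000 × 0.00279432 = 0.002794
Relative intensity = 0.002794 / 0.352691 × 100 = 0.79

0.79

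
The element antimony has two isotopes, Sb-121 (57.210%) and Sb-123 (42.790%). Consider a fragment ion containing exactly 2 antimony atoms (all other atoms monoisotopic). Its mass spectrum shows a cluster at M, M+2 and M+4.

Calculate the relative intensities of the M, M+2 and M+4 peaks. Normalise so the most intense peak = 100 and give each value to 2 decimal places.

Each Sb atom is independently Sb-121 (p = 0.57210) or Sb-123 (q = 0.42790); the cluster is the binomial expansion (p + q)^2.
P(M) = 0.57210^2 = 0.327298
P(M+2) = 2 × 0.57210^1 × 0.42790^1 = 0.489603
P(M+4) = 0.42790^2 = 0.183098
The M+2 peak is largest (0.489603); scaling to 100 gives 66.85 : 100.00 : 37.40.

66.85 : 100.00 : 37.40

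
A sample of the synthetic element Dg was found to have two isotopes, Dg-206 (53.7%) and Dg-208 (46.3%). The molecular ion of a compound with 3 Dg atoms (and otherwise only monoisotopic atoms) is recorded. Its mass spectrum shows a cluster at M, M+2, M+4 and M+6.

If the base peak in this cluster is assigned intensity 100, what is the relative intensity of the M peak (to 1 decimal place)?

Term probabilities: M 0.1549, M+2 0.4005, M+4 0.3453, M+6 0.0993. Base peak = M+2.
P(M+2) = C(3,1) × 0.537^2 × 0.463^1 = 3 × 0.288369 × 0.4630 = 0.400545 (base)
P(M) = C(3,0) × 0.537^3 × 0.463^0 = 1 × 0.15485415 × 1.0000 = 0.154854
Relative intensity = 0.154854 / 0.400545 × 100 = 38.7

38.7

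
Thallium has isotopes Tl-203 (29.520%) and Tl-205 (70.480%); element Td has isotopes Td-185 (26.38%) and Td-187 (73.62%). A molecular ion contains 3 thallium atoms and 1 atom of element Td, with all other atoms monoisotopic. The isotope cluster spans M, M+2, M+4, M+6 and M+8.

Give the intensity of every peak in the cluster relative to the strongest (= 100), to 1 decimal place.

1.6 : 16.2 : 60.5 : 100.0 : 61.9

Thallium pattern (n=3): 0.02572463 : 0.18425524 : 0.43991564 : 0.35010449
Element Td pattern (n=1): 0.2638 : 0.7362
Convolve the two distributions (both contribute in 2-u steps):
  M: 0.02572463×0.2638 = 0.006786
  M+2: 0.02572463×0.7362 + 0.18425524×0.2638 = 0.067545
  M+4: 0.18425524×0.7362 + 0.43991564×0.2638 = 0.251698
  M+6: 0.43991564×0.7362 + 0.35010449×0.2638 = 0.416223
  M+8: 0.35010449×0.7362 = 0.257747
Scale to base peak (0.416223) = 100: 1.6 : 16.2 : 60.5 : 100.0 : 61.9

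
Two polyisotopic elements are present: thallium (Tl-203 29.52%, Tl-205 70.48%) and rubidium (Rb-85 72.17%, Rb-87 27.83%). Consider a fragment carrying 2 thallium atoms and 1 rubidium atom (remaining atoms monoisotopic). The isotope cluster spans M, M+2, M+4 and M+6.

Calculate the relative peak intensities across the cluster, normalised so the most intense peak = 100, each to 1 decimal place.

13.3 : 68.4 : 100.0 : 29.1

Thallium pattern (n=2): 0.08714304 : 0.41611392 : 0.49674304
Rubidium pattern (n=1): 0.7217 : 0.2783
Convolve the two distributions (both contribute in 2-u steps):
  M: 0.08714304×0.7217 = 0.062891
  M+2: 0.08714304×0.2783 + 0.41611392×0.7217 = 0.324561
  M+4: 0.41611392×0.2783 + 0.49674304×0.7217 = 0.474304
  M+6: 0.49674304×0.2783 = 0.138244
Scale to base peak (0.474304) = 100: 13.3 : 68.4 : 100.0 : 29.1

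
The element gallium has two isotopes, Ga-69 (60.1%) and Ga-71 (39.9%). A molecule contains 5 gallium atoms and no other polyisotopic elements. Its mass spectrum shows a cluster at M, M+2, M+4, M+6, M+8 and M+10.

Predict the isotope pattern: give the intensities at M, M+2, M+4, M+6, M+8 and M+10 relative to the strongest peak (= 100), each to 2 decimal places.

The 5 Ga atoms are independent, so intensities follow the terms of (0.601 + 0.399)^5.
P(M) = 0.601^5 = 0.078410
P(M+2) = 5 × 0.601^4 × 0.399^1 = 0.260280
P(M+4) = 10 × 0.601^3 × 0.399^2 = 0.345596
P(M+6) = 10 × 0.601^2 × 0.399^3 = 0.229439
P(M+8) = 5 × 0.601^1 × 0.399^4 = 0.076162
P(M+10) = 0.399^5 = 0.010113
The M+4 peak is largest (0.345596); scaling to 100 gives 22.69 : 75.31 : 100.00 : 66.39 : 22.04 : 2.93.

22.69 : 75.31 : 100.00 : 66.39 : 22.04 : 2.93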